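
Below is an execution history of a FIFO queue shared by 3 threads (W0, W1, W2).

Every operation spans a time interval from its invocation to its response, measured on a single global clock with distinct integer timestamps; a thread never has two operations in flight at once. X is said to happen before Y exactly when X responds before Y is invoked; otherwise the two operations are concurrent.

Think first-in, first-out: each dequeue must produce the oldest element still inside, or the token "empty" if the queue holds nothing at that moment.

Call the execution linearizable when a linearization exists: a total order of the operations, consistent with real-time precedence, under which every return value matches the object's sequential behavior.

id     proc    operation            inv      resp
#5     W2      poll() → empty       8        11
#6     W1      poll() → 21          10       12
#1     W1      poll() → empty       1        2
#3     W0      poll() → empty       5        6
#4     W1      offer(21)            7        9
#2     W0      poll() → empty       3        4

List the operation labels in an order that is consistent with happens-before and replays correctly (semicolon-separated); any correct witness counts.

1. #1 poll() → empty, leaving queue <>
2. #2 poll() → empty, leaving queue <>
3. #3 poll() → empty, leaving queue <>
4. #4 offer(21), leaving queue <21>
5. #6 poll() → 21, leaving queue <>
6. #5 poll() → empty, leaving queue <>

#1; #2; #3; #4; #6; #5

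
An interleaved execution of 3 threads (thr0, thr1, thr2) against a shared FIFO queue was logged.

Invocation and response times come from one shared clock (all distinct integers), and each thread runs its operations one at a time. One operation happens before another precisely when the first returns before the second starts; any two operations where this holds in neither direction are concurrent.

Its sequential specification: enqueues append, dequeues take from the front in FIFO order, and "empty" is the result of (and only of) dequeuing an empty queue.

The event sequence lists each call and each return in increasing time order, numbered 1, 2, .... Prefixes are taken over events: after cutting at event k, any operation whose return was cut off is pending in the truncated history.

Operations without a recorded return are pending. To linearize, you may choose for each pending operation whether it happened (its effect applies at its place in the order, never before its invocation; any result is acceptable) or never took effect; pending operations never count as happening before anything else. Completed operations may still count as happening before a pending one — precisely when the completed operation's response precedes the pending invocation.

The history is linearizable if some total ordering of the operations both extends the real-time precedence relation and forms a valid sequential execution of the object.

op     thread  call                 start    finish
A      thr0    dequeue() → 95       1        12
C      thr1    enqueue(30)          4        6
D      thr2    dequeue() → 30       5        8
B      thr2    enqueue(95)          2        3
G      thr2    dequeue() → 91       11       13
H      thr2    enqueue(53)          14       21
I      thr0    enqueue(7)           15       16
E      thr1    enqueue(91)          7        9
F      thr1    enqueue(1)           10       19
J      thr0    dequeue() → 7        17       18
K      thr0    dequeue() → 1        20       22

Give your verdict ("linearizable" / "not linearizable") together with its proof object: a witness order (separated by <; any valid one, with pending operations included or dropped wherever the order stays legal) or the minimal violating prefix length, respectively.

step 1: B enqueue(95) — queue <95>
step 2: A dequeue() → 95 — queue <>
step 3: C enqueue(30) — queue <30>
step 4: D dequeue() → 30 — queue <>
step 5: E enqueue(91) — queue <91>
step 6: G dequeue() → 91 — queue <>
step 7: I enqueue(7) — queue <7>
step 8: F enqueue(1) — queue <7,1>
step 9: H enqueue(53) — queue <7,1,53>
step 10: J dequeue() → 7 — queue <1,53>
step 11: K dequeue() → 1 — queue <53>

linearizable — witness: B < A < C < D < E < G < I < F < H < J < K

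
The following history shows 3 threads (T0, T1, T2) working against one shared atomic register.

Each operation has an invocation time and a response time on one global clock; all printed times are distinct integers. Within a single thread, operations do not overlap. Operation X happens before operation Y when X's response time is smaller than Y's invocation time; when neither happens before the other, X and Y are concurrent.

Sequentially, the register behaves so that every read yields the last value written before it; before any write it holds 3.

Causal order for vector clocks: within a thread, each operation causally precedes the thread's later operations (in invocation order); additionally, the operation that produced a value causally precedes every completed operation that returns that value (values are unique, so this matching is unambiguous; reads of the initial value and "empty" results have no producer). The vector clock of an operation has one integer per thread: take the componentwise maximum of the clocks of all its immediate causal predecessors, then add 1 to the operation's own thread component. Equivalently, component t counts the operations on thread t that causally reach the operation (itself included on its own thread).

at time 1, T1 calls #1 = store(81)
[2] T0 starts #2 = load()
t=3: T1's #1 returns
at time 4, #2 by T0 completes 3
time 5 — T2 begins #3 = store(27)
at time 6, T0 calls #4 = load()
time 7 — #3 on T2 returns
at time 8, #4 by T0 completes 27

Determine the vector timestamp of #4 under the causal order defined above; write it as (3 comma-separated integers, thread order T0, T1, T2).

(2, 0, 1)

#3 (invocation 5): nothing precedes it; T2's component alone gives (0, 0, 1)
#1 (invocation 1): nothing precedes it; T1's component alone gives (0, 1, 0)
#2 (invocation 2): nothing precedes it; T0's component alone gives (1, 0, 0)
invoked at 6, #4 merges VC(#2)=(1, 0, 0), VC(#3)=(0, 0, 1) and bumps T0's slot → (2, 0, 1)
target: VC(#4) = (2, 0, 1)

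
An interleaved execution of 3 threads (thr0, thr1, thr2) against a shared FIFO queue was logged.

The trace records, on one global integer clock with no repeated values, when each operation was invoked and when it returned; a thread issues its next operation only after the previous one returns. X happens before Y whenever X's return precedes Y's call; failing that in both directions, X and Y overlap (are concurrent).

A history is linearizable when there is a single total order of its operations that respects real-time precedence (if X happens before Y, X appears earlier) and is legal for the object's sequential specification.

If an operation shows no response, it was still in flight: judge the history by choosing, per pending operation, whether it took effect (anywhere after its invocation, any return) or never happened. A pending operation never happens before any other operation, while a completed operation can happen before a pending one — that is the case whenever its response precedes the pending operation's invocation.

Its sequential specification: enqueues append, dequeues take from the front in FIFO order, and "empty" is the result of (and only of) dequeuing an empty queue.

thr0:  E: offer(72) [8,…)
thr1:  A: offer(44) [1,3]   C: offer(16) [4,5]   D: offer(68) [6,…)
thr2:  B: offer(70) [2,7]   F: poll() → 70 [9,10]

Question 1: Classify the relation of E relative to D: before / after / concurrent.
Answer: concurrent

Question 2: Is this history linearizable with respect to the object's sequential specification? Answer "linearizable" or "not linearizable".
witness order: B, A, C, D, E, F
step 1: B offer(70) — queue <70>
step 2: A offer(44) — queue <70,44>
step 3: C offer(16) — queue <70,44,16>
step 4: D offer(68) (pending, included) — queue <70,44,16,68>
step 5: E offer(72) (pending, included) — queue <70,44,16,68,72>
step 6: F poll() → 70 — queue <44,16,68,72>

linearizable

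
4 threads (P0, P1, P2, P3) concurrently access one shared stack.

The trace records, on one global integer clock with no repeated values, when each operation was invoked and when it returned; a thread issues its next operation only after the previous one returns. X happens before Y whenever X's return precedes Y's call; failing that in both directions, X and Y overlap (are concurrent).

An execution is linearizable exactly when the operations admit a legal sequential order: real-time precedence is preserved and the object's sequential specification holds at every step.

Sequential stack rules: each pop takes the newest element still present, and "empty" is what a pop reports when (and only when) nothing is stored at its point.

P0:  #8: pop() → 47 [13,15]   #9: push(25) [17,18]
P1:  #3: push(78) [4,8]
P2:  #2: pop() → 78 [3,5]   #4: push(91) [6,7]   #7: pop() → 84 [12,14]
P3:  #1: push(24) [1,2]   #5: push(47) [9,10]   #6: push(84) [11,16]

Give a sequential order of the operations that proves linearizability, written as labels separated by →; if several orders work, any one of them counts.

step 1: #1 push(24) — stack <24>
step 2: #3 push(78) — stack <24,78>
step 3: #2 pop() → 78 — stack <24>
step 4: #4 push(91) — stack <24,91>
step 5: #5 push(47) — stack <24,91,47>
step 6: #6 push(84) — stack <24,91,47,84>
step 7: #7 pop() → 84 — stack <24,91,47>
step 8: #8 pop() → 47 — stack <24,91>
step 9: #9 push(25) — stack <24,91,25>

#1 → #3 → #2 → #4 → #5 → #6 → #7 → #8 → #9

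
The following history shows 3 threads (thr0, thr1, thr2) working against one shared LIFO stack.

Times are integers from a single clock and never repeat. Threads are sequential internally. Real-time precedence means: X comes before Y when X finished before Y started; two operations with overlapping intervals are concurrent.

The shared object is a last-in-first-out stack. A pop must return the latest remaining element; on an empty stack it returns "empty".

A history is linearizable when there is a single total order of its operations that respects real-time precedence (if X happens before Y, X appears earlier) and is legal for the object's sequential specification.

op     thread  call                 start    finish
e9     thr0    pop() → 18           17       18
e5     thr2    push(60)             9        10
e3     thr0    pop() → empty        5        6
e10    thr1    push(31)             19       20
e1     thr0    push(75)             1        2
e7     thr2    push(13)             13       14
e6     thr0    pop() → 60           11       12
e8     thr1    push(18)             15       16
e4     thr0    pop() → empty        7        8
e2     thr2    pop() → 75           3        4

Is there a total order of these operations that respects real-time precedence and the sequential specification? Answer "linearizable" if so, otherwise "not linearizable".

linearizable

a witness: e1, e2, e3, e4, e5, e6, e7, e8, e9, e10
step 1: e1 push(75) — stack <75>
step 2: e2 pop() → 75 — stack <>
step 3: e3 pop() → empty — stack <>
step 4: e4 pop() → empty — stack <>
step 5: e5 push(60) — stack <60>
step 6: e6 pop() → 60 — stack <>
step 7: e7 push(13) — stack <13>
step 8: e8 push(18) — stack <13,18>
step 9: e9 pop() → 18 — stack <13>
step 10: e10 push(31) — stack <13,31>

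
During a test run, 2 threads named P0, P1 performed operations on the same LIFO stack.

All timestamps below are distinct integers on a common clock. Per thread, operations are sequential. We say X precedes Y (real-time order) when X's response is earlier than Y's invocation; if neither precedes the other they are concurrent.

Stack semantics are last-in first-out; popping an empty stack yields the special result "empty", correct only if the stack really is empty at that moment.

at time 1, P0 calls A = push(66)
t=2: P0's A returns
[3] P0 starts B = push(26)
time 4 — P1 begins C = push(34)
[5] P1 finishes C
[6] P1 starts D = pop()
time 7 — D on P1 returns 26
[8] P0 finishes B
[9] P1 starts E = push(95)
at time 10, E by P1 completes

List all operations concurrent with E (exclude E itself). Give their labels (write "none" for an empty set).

E runs from 9 to 10; window-overlapping ops are concurrent
A [1,2]: before
B [3,8]: before
C [4,5]: before
D [6,7]: before

none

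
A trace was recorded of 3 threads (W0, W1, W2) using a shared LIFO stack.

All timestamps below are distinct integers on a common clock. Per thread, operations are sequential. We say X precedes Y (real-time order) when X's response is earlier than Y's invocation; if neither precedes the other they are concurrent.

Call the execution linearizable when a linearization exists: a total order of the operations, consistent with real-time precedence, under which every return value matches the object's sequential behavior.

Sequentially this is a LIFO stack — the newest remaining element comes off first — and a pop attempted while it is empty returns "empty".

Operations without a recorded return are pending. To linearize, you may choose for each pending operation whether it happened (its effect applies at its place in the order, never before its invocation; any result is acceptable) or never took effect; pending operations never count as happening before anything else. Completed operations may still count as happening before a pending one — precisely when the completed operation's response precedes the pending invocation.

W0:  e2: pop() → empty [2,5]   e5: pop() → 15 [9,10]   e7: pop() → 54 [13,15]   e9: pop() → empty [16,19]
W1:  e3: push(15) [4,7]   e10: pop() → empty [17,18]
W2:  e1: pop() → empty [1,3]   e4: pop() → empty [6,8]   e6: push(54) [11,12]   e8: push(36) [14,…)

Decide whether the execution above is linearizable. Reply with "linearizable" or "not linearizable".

linearizable

one valid linearization: e1, e2, e4, e3, e5, e6, e7, e9, e10
1. e1 pop() → empty, leaving stack <>
2. e2 pop() → empty, leaving stack <>
3. e4 pop() → empty, leaving stack <>
4. e3 push(15), leaving stack <15>
5. e5 pop() → 15, leaving stack <>
6. e6 push(54), leaving stack <54>
7. e7 pop() → 54, leaving stack <>
8. e9 pop() → empty, leaving stack <>
9. e10 pop() → empty, leaving stack <>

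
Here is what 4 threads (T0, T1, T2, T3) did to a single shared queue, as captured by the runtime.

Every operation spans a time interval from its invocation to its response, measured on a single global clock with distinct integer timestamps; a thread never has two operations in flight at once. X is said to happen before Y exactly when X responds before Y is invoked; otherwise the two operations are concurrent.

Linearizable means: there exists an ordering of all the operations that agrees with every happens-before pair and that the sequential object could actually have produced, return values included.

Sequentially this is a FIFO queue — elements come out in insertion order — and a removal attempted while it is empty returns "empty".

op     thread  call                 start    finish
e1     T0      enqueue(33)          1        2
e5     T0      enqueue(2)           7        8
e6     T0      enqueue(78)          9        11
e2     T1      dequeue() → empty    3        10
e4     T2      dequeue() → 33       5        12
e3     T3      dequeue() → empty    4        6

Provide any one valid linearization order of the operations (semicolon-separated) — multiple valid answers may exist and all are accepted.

after step 1 (e1 enqueue(33)): queue <33>
after step 2 (e4 dequeue() → 33): queue <>
after step 3 (e2 dequeue() → empty): queue <>
after step 4 (e3 dequeue() → empty): queue <>
after step 5 (e5 enqueue(2)): queue <2>
after step 6 (e6 enqueue(78)): queue <2,78>

e1; e4; e2; e3; e5; e6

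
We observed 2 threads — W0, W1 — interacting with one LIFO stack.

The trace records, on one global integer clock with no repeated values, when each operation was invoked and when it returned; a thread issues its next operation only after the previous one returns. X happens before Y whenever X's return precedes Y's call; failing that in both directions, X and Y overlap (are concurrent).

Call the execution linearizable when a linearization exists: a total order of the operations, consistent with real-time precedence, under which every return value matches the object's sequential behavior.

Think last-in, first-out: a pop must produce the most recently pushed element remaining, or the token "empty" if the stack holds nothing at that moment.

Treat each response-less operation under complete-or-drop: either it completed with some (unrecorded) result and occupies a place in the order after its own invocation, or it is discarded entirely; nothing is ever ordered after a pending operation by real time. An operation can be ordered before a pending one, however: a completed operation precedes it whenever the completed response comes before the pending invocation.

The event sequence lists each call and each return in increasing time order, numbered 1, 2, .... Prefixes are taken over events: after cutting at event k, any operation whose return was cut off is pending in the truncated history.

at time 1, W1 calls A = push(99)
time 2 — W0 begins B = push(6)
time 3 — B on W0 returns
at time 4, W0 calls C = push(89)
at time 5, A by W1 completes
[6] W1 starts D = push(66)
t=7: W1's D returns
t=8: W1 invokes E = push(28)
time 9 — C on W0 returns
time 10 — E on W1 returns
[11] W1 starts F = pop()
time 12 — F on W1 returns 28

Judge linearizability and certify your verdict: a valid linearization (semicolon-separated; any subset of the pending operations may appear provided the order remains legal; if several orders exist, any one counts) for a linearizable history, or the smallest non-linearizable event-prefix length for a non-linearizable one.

after step 1 (A push(99)): stack <99>
after step 2 (B push(6)): stack <99,6>
after step 3 (C push(89)): stack <99,6,89>
after step 4 (D push(66)): stack <99,6,89,66>
after step 5 (E push(28)): stack <99,6,89,66,28>
after step 6 (F pop() → 28): stack <99,6,89,66>

linearizable — witness: A; B; C; D; E; F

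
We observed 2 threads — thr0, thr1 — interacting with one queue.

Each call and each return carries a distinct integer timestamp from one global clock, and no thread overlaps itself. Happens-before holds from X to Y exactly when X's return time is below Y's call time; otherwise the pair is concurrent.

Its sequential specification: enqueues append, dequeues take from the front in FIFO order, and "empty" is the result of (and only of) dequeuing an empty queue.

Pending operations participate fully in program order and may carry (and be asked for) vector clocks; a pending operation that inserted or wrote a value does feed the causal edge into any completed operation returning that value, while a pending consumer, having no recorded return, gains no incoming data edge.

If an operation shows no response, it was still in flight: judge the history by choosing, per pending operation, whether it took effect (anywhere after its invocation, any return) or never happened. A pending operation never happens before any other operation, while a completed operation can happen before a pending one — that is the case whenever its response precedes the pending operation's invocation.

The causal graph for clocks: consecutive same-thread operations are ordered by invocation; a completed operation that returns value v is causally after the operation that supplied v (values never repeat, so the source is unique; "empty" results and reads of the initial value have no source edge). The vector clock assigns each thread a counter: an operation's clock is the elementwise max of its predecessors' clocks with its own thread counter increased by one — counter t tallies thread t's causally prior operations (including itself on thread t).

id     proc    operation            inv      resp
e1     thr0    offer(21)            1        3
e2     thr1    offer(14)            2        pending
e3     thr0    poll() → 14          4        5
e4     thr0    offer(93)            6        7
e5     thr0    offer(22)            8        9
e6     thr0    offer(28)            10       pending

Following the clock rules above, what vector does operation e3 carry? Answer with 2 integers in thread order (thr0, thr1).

(2, 1)

invoked at 2, e2 has no predecessors; its own thr1 bump gives (0, 1)
invoked at 1, e1 has no predecessors; its own thr0 bump gives (1, 0)
VC(e3, invoked at 4): max of VC(e1)=(1, 0), VC(e2)=(0, 1), then +1 on thread thr0 → (2, 1)
VC(e4, invoked at 6): max of VC(e3)=(2, 1), then +1 on thread thr0 → (3, 1)
VC(e5, invoked at 8): max of VC(e4)=(3, 1), then +1 on thread thr0 → (4, 1)
VC(e6, invoked at 10): max of VC(e5)=(4, 1), then +1 on thread thr0 → (5, 1)
target: VC(e3) = (2, 1)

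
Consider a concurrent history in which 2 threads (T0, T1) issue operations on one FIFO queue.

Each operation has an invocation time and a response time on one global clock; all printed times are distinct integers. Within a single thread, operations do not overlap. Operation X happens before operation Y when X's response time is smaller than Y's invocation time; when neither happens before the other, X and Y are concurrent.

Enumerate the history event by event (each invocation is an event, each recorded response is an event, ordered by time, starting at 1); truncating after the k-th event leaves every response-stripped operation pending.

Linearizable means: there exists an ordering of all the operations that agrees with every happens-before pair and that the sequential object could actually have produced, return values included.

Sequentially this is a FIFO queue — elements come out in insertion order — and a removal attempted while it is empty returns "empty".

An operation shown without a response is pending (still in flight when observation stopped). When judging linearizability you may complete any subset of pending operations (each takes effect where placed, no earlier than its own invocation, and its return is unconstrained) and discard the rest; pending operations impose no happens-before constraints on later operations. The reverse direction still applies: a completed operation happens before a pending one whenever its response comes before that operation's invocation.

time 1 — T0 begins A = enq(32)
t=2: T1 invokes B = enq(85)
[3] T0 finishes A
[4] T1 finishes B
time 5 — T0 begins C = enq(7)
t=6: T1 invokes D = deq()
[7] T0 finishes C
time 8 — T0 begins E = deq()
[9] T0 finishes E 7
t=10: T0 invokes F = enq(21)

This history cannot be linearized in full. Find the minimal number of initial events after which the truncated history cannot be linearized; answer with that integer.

a valid linearization of events 1..8 exists, for instance A, B, C:
step 1: A enq(32) — queue <32>
step 2: B enq(85) — queue <32,85>
step 3: C enq(7) — queue <32,85,7>
event 9 — E's response, time 9 — after it, nothing linearizes
every completion of the 1 pending operation (D) was checked; none linearizes
take A, B, C, E (pending dropped): step 4 already fails, because E deq() → 7 cannot occur there
take B, A, C, E (pending dropped): step 4 already fails, because E deq() → 7 cannot occur there

9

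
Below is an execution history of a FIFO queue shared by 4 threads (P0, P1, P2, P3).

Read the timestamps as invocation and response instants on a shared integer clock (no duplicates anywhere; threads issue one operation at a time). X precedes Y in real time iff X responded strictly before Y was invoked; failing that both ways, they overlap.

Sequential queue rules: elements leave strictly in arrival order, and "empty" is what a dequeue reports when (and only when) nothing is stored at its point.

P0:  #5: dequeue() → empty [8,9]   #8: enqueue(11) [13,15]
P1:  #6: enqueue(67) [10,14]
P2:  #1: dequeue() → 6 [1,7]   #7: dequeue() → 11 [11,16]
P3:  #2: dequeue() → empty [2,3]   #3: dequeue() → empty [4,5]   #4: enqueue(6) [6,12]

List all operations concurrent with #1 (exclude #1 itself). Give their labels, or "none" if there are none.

#2, #3, #4

#1 runs from 1 to 7; window-overlapping ops are concurrent
#2 [2,3]: concurrent
#3 [4,5]: concurrent
#4 [6,12]: concurrent
#5 [8,9]: after
#6 [10,14]: after
#7 [11,16]: after
#8 [13,15]: after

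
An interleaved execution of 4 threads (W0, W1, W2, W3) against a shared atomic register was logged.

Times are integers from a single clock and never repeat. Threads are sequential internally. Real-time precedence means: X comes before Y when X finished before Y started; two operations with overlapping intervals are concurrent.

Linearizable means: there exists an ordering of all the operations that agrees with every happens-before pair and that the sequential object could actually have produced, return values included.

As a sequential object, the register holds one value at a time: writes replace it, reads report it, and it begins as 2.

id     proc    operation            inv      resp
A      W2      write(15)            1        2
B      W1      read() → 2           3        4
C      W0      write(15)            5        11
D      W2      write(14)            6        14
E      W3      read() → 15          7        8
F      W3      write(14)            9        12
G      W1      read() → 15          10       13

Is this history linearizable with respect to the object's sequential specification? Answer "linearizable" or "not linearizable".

not linearizable

through event 3 a valid linearization exists; event 4 (B responding at time 4) ends that
exactly one order of the 2 completed ops respects real time; the atomic register replay fails
take A, B: step 2 already fails, because B read() → 2 cannot occur there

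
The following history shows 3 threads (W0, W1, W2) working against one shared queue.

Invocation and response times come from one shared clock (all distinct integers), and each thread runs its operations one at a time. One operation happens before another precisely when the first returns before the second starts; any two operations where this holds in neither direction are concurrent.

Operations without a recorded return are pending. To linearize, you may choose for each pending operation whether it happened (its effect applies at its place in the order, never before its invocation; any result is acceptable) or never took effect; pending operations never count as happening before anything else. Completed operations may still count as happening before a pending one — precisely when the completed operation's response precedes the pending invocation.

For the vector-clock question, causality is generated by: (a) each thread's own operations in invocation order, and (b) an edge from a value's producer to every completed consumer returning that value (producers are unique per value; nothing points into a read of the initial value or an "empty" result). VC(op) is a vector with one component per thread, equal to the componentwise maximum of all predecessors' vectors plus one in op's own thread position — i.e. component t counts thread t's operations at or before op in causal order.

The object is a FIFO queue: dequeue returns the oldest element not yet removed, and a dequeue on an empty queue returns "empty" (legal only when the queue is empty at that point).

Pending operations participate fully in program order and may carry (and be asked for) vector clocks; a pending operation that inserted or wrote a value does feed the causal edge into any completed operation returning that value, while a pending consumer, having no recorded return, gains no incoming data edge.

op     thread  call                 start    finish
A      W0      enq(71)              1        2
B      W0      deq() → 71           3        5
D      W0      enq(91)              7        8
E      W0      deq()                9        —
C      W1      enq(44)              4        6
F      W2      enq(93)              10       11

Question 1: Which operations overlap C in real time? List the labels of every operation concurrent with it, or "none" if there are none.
B

C runs from 4 to 6; window-overlapping ops are concurrent
A [1,2]: before
B [3,5]: concurrent
D [7,8]: after
E [9,…): after
F [10,11]: after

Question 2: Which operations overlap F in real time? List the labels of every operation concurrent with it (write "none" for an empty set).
E

overlap test against F [10,11]: concurrent iff the interval meets 10..11
A [1,2]: before
B [3,5]: before
C [4,6]: before
D [7,8]: before
E [9,…): concurrent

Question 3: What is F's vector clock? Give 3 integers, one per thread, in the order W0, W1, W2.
(0, 0, 1)

F, invoked 10, has no incoming edges; only W2's bump applies → (0, 0, 1)
C, invoked 4, has no incoming edges; only W1's bump applies → (0, 1, 0)
A, invoked 1, has no incoming edges; only W0's bump applies → (1, 0, 0)
B (invocation 3): componentwise max over VC(A)=(1, 0, 0), +1 at W0, giving (2, 0, 0)
D (invocation 7): componentwise max over VC(B)=(2, 0, 0), +1 at W0, giving (3, 0, 0)
E (invocation 9): componentwise max over VC(D)=(3, 0, 0), +1 at W0, giving (4, 0, 0)
target: VC(F) = (0, 0, 1)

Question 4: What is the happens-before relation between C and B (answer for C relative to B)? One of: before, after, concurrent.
concurrent

C spans [4,6], B spans [3,5]
the intervals overlap in both directions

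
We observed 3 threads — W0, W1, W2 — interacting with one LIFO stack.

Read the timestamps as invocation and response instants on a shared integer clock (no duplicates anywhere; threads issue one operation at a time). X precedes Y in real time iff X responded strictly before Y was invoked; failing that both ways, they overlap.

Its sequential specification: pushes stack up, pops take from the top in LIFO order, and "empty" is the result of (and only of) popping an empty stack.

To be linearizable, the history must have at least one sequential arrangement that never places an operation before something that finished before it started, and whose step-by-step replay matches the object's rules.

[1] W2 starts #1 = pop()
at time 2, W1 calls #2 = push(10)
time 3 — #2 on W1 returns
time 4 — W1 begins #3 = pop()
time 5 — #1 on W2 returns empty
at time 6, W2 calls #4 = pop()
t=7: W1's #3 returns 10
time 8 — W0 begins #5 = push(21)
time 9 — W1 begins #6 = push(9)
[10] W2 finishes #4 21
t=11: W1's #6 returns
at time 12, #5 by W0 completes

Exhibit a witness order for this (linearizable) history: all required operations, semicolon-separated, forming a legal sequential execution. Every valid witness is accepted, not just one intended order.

#1; #2; #3; #5; #4; #6

1. #1 pop() → empty, leaving stack <>
2. #2 push(10), leaving stack <10>
3. #3 pop() → 10, leaving stack <>
4. #5 push(21), leaving stack <21>
5. #4 pop() → 21, leaving stack <>
6. #6 push(9), leaving stack <9>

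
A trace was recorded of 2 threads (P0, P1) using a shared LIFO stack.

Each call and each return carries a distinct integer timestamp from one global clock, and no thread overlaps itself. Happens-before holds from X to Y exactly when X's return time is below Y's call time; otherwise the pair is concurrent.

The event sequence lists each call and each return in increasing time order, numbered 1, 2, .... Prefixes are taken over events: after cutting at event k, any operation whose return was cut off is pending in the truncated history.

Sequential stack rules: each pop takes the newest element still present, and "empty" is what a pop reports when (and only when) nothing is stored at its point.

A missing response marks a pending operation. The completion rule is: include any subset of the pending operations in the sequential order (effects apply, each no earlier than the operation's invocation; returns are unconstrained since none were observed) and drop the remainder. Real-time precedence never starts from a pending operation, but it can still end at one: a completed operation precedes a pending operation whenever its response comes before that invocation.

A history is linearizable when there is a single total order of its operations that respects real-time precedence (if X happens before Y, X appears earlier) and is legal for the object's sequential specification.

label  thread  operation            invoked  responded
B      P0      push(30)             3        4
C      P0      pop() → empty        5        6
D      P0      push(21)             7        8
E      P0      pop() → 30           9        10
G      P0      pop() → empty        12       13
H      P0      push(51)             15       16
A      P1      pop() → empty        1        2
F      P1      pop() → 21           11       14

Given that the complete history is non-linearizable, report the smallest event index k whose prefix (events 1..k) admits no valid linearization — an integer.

6

one valid order for events 1..5 is A, B:
step 1: A pop() → empty — stack <>
step 2: B push(30) — stack <30>
include event 6 — C responding at 6 — and every candidate order breaks
for example A, B, C fails at step 3: C pop() → empty is not legal there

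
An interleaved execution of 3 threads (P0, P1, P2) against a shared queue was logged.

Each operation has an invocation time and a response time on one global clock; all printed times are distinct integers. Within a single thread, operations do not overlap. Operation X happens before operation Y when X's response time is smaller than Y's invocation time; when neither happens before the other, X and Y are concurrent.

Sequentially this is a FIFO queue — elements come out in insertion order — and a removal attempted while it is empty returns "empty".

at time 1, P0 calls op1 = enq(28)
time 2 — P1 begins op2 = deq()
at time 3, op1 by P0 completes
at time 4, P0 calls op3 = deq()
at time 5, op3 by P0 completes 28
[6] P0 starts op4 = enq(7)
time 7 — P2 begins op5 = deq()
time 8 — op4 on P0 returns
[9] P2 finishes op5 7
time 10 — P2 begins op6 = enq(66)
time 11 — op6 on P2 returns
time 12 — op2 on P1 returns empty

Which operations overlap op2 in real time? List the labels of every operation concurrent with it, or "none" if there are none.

op2 runs from 2 to 12; window-overlapping ops are concurrent
op1 [1,3]: concurrent
op3 [4,5]: concurrent
op4 [6,8]: concurrent
op5 [7,9]: concurrent
op6 [10,11]: concurrent

op1, op3, op4, op5, op6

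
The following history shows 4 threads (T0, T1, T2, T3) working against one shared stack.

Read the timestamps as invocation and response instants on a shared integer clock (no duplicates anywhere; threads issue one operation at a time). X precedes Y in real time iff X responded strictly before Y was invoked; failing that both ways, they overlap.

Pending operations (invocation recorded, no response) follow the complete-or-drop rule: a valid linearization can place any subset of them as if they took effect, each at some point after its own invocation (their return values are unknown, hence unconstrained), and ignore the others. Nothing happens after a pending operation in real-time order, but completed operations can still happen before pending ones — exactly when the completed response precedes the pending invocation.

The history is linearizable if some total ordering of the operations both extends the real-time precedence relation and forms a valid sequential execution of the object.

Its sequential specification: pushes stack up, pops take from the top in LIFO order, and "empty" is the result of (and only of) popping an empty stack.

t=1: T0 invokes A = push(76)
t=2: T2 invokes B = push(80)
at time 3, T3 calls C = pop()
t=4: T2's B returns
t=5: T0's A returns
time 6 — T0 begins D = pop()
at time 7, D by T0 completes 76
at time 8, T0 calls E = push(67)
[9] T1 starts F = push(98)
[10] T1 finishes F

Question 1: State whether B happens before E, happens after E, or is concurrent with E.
B spans [2,4], E spans [8,…)
resp(B)=4 < inv(E)=8

before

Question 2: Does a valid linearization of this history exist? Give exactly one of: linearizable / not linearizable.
one valid linearization: A, B, C, D, E, F
step 1: A push(76) — stack <76>
step 2: B push(80) — stack <76,80>
step 3: C pop() (pending, included) — stack <76>
step 4: D pop() → 76 — stack <>
step 5: E push(67) (pending, included) — stack <67>
step 6: F push(98) — stack <67,98>

linearizable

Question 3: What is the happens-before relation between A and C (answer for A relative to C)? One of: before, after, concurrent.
A spans [1,5], C spans [3,…)
the intervals overlap in both directions

concurrent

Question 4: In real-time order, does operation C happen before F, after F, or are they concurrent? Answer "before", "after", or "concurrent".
C spans [3,…), F spans [9,10]
the intervals overlap in both directions

concurrent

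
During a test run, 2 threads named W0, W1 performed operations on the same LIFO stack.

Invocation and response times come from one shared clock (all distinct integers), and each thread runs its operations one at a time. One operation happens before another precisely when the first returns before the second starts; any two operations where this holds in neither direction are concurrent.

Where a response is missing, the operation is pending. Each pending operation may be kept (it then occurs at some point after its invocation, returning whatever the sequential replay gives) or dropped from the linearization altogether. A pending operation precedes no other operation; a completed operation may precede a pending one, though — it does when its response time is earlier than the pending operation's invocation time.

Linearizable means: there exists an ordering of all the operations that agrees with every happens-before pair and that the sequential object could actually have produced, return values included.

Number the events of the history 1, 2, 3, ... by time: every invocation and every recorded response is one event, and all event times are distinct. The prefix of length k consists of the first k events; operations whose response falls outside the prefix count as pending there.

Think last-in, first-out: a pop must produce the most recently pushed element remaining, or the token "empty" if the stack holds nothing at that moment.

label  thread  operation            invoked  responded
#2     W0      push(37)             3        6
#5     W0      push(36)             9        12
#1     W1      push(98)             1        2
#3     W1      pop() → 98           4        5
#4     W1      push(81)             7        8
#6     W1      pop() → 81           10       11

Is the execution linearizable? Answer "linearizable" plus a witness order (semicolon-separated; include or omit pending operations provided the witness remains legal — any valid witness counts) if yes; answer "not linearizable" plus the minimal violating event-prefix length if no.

after step 1 (#1 push(98)): stack <98>
after step 2 (#3 pop() → 98): stack <>
after step 3 (#2 push(37)): stack <37>
after step 4 (#4 push(81)): stack <37,81>
after step 5 (#6 pop() → 81): stack <37>
after step 6 (#5 push(36)): stack <37,36>

linearizable — witness: #1; #3; #2; #4; #6; #5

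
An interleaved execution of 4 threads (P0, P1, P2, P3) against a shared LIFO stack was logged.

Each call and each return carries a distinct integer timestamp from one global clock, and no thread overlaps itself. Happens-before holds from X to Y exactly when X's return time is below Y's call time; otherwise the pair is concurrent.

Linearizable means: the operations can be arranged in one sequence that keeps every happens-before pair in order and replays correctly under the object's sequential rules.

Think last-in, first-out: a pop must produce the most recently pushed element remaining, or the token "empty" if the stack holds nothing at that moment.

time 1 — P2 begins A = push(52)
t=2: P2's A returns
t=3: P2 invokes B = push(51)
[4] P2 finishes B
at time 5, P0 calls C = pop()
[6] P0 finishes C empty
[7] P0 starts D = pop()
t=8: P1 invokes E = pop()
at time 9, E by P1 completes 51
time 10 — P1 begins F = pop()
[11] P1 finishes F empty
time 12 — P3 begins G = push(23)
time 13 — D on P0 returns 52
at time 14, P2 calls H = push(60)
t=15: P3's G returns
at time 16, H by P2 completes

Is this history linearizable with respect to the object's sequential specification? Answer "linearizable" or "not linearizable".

not linearizable

the violation lands at event 6, C's response at time 6: events 1..5 linearize, events 1..6 do not
exhaustive check: the 3 completed LIFO stack ops admit one real-time order; illegal
sample order A, B, C stalls at step 3 — C pop() → empty has no legal effect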